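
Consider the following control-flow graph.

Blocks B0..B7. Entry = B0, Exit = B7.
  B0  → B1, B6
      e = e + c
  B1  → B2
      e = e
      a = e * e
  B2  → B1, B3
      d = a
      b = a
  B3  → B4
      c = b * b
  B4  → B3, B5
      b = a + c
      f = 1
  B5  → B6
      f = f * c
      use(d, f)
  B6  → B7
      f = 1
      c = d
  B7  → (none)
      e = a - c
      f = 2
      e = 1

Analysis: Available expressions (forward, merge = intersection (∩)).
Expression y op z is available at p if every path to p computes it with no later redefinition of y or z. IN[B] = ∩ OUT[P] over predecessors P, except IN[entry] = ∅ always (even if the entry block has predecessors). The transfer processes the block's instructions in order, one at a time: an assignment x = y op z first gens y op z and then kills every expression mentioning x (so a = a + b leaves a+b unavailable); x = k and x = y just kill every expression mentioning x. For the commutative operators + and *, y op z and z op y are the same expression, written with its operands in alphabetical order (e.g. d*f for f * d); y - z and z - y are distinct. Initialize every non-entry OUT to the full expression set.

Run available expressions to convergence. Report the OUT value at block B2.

Fixpoint table:
  B0:   IN={}   OUT={}
  B1:   IN={}   OUT={e*e}
  B2:   IN={e*e}   OUT={e*e}
  B3:   IN={e*e}   OUT={b*b, e*e}
  B4:   IN={b*b, e*e}   OUT={a+c, e*e}
  B5:   IN={a+c, e*e}   OUT={a+c, e*e}
  B6:   IN={}   OUT={}
  B7:   IN={}   OUT={a-c}

Merge at B2: IN[B2] = OUT[B1] = {e*e}
Applying B2's transfer function to that IN value gives OUT[B2] (row B2 above).

Answer: {e*e}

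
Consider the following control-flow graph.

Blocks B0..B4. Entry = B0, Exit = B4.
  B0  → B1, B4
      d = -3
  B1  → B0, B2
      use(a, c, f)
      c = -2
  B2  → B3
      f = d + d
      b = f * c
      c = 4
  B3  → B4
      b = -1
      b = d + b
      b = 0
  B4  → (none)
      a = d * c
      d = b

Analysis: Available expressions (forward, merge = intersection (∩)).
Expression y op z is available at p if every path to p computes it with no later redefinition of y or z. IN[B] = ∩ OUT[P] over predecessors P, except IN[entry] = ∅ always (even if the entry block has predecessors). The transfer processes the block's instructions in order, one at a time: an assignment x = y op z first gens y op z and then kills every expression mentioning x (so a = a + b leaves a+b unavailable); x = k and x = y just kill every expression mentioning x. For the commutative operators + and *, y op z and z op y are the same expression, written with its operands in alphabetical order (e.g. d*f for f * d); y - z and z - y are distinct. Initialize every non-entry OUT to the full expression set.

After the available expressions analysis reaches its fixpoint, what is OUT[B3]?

Converged values:
  B0: | IN={} | OUT={}
  B1: | IN={} | OUT={}
  B2: | IN={} | OUT={d+d}
  B3: | IN={d+d} | OUT={d+d}
  B4: | IN={} | OUT={}

Merge at B3: IN[B3] = OUT[B2] = {d+d}
Applying B3's transfer function to that IN value gives OUT[B3] (row B3 above).

Answer: {d+d}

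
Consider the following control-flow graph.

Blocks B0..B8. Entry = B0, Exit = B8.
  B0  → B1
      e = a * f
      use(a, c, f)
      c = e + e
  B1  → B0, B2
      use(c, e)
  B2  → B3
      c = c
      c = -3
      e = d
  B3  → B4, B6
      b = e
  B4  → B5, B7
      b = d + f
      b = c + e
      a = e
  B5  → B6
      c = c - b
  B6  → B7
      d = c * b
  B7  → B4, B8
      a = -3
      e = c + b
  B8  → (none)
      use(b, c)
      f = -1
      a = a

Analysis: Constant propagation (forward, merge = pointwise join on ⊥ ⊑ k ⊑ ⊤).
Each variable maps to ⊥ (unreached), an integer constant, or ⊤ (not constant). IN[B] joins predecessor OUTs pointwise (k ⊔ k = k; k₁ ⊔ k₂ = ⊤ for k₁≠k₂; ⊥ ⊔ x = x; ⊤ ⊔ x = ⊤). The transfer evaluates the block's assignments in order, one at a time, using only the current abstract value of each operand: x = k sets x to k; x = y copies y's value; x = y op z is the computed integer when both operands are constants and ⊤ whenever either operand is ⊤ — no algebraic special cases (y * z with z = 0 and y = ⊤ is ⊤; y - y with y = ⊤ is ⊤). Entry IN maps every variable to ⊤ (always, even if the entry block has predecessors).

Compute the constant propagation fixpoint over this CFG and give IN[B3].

Fixpoint table:
  B0:  IN=(all ⊤)  OUT=(all ⊤)
  B1:  IN=(all ⊤)  OUT=(all ⊤)
  B2:  IN=(all ⊤)  OUT={c:-3; rest ⊤}
  B3:  IN={c:-3; rest ⊤}  OUT={c:-3; rest ⊤}
  B4:  IN=(all ⊤)  OUT=(all ⊤)
  B5:  IN=(all ⊤)  OUT=(all ⊤)
  B6:  IN=(all ⊤)  OUT=(all ⊤)
  B7:  IN=(all ⊤)  OUT={a:-3; rest ⊤}
  B8:  IN={a:-3; rest ⊤}  OUT={a:-3, f:-1; rest ⊤}

Merge at B3: IN[B3] = OUT[B2] = {a: ⊤, b: ⊤, c: -3, d: ⊤, e: ⊤, f: ⊤}

Answer: {a: ⊤, b: ⊤, c: -3, d: ⊤, e: ⊤, f: ⊤}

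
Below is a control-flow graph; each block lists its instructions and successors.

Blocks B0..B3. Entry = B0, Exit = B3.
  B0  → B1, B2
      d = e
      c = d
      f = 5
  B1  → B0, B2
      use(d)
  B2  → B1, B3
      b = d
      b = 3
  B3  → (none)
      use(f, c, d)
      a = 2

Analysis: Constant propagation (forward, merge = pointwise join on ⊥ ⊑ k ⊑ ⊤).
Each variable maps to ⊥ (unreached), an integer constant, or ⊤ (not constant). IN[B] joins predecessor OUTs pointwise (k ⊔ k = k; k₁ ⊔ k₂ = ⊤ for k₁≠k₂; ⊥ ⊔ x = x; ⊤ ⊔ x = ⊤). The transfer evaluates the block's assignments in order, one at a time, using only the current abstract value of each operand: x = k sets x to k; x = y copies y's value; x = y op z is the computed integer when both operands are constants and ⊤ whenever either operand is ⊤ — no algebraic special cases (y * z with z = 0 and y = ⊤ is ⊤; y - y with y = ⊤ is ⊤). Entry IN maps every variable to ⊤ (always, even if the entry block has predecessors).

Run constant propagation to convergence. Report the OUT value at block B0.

Answer: {a: ⊤, b: ⊤, c: ⊤, d: ⊤, e: ⊤, f: 5}

Trace:
Per-block solution:
  B0: | IN=(all ⊤) | OUT={f:5; rest ⊤}
  B1: | IN={f:5; rest ⊤} | OUT={f:5; rest ⊤}
  B2: | IN={f:5; rest ⊤} | OUT={b:3, f:5; rest ⊤}
  B3: | IN={b:3, f:5; rest ⊤} | OUT={a:2, b:3, f:5; rest ⊤}

Merge at B0 (entry node, so the boundary value (all ⊤) is joined with the incoming edge(s)): IN[B0] = (all ⊤) ⊔ OUT[B1] = {a: ⊤, b: ⊤, c: ⊤, d: ⊤, e: ⊤, f: ⊤}
Applying B0's transfer function to that IN value gives OUT[B0] (row B0 above).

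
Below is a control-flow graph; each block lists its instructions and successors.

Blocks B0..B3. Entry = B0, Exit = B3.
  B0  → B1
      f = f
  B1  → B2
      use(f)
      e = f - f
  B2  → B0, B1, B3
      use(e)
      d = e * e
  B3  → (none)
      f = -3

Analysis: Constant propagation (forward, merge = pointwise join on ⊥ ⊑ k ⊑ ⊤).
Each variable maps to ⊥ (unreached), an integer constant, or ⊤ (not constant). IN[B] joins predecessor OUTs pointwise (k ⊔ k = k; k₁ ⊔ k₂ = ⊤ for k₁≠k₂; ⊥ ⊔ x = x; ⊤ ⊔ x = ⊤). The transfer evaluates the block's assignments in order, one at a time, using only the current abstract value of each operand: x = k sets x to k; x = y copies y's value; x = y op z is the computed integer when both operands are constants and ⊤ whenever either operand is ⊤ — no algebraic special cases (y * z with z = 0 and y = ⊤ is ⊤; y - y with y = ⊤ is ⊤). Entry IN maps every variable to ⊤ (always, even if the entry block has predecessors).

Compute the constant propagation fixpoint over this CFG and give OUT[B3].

Answer: {a: ⊤, b: ⊤, c: ⊤, d: ⊤, e: ⊤, f: -3}

Trace:
Fixpoint table:
  B0:  IN=(all ⊤)  OUT=(all ⊤)
  B1:  IN=(all ⊤)  OUT=(all ⊤)
  B2:  IN=(all ⊤)  OUT=(all ⊤)
  B3:  IN=(all ⊤)  OUT={f:-3; rest ⊤}

Merge at B3: IN[B3] = OUT[B2] = {a: ⊤, b: ⊤, c: ⊤, d: ⊤, e: ⊤, f: ⊤}
Applying B3's transfer function to that IN value gives OUT[B3] (row B3 above).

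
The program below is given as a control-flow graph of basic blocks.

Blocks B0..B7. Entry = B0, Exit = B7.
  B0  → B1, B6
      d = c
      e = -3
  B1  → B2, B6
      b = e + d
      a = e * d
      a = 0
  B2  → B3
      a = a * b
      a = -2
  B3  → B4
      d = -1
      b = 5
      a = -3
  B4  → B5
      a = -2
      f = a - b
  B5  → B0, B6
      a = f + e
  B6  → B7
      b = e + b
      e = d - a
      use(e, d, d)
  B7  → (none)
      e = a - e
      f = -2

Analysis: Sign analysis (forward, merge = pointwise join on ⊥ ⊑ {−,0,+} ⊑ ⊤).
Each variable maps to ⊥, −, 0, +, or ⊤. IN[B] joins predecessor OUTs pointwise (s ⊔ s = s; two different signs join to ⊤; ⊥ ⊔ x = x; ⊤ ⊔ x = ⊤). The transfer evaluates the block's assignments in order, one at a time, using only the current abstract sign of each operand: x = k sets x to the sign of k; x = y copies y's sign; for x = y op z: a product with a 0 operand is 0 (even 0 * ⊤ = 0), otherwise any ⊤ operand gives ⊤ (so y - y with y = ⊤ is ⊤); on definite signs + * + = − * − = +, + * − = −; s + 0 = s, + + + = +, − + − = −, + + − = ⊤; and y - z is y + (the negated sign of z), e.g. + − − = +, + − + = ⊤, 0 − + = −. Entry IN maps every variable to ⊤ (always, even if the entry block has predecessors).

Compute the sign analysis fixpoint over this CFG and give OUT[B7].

Converged values:
  B0:   IN=(all ⊤)   OUT={e:-; rest ⊤}
  B1:   IN={e:-; rest ⊤}   OUT={a:0, e:-; rest ⊤}
  B2:   IN={a:0, e:-; rest ⊤}   OUT={a:-, e:-; rest ⊤}
  B3:   IN={a:-, e:-; rest ⊤}   OUT={a:-, b:+, d:-, e:-; rest ⊤}
  B4:   IN={a:-, b:+, d:-, e:-; rest ⊤}   OUT={a:-, b:+, d:-, e:-, f:-; rest ⊤}
  B5:   IN={a:-, b:+, d:-, e:-, f:-; rest ⊤}   OUT={a:-, b:+, d:-, e:-, f:-; rest ⊤}
  B6:   IN={e:-; rest ⊤}   OUT=(all ⊤)
  B7:   IN=(all ⊤)   OUT={f:-; rest ⊤}

Merge at B7: IN[B7] = OUT[B6] = {a: ⊤, b: ⊤, c: ⊤, d: ⊤, e: ⊤, f: ⊤}
Applying B7's transfer function to that IN value gives OUT[B7] (row B7 above).

Answer: {a: ⊤, b: ⊤, c: ⊤, d: ⊤, e: ⊤, f: -}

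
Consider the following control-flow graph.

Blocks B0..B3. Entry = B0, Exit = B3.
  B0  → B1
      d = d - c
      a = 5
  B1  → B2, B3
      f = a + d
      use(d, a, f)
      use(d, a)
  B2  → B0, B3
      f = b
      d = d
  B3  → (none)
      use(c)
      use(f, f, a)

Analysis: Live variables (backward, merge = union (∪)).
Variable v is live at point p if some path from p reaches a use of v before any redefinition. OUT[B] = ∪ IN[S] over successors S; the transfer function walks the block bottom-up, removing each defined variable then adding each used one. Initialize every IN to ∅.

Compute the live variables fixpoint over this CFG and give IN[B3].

Answer: {a, c, f}

Derivation:
Fixpoint table:
  B0:  IN={b, c, d}  OUT={a, b, c, d}
  B1:  IN={a, b, c, d}  OUT={a, b, c, d, f}
  B2:  IN={a, b, c, d}  OUT={a, b, c, d, f}
  B3:  IN={a, c, f}  OUT={}

B3 is the boundary node: OUT[B3] = {}
Applying B3's transfer function to that OUT value gives IN[B3] (row B3 above).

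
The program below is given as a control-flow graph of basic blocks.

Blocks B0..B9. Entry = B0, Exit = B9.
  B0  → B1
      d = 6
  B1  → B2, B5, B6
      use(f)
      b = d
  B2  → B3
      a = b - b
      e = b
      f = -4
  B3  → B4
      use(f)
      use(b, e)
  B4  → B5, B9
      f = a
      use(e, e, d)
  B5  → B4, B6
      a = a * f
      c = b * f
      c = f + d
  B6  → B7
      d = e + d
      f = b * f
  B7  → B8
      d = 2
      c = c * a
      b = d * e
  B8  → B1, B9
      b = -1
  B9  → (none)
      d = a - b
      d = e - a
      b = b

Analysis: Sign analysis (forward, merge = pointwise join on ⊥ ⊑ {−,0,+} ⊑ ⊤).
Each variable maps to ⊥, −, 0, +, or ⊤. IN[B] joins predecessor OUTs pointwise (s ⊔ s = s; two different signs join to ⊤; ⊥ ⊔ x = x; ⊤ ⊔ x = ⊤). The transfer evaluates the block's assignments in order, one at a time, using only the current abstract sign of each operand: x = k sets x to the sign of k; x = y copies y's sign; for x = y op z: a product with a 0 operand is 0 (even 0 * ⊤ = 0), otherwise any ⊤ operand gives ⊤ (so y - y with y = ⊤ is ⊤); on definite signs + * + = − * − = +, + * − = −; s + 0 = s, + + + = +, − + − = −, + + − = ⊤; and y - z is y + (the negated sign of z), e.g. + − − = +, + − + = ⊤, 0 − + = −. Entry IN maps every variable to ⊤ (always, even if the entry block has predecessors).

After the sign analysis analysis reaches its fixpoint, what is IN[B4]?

Answer: {a: ⊤, b: +, c: ⊤, d: +, e: ⊤, f: ⊤}

Trace:
Per-block solution:
  B0:  IN=(all ⊤)  OUT={d:+; rest ⊤}
  B1:  IN={d:+; rest ⊤}  OUT={b:+, d:+; rest ⊤}
  B2:  IN={b:+, d:+; rest ⊤}  OUT={b:+, d:+, e:+, f:-; rest ⊤}
  B3:  IN={b:+, d:+, e:+, f:-; rest ⊤}  OUT={b:+, d:+, e:+, f:-; rest ⊤}
  B4:  IN={b:+, d:+; rest ⊤}  OUT={b:+, d:+; rest ⊤}
  B5:  IN={b:+, d:+; rest ⊤}  OUT={b:+, d:+; rest ⊤}
  B6:  IN={b:+, d:+; rest ⊤}  OUT={b:+; rest ⊤}
  B7:  IN={b:+; rest ⊤}  OUT={d:+; rest ⊤}
  B8:  IN={d:+; rest ⊤}  OUT={b:-, d:+; rest ⊤}
  B9:  IN={d:+; rest ⊤}  OUT=(all ⊤)

Merge at B4: IN[B4] = OUT[B3] ⊔ OUT[B5] = {a: ⊤, b: +, c: ⊤, d: +, e: ⊤, f: ⊤}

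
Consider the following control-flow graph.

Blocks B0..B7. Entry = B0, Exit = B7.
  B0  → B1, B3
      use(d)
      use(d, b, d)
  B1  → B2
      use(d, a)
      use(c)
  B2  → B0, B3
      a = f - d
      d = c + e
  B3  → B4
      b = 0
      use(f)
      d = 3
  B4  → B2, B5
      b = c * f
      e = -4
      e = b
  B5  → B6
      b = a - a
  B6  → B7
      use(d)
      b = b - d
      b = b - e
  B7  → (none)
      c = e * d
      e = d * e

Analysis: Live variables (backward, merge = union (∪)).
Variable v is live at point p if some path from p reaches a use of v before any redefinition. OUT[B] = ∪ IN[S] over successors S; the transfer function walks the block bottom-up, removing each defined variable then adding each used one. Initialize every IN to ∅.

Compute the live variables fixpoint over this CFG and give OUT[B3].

Answer: {a, c, d, f}

Working:
Converged values:
  B0: | IN={a, b, c, d, e, f} | OUT={a, b, c, d, e, f}
  B1: | IN={a, b, c, d, e, f} | OUT={b, c, d, e, f}
  B2: | IN={b, c, d, e, f} | OUT={a, b, c, d, e, f}
  B3: | IN={a, c, f} | OUT={a, c, d, f}
  B4: | IN={a, c, d, f} | OUT={a, b, c, d, e, f}
  B5: | IN={a, d, e} | OUT={b, d, e}
  B6: | IN={b, d, e} | OUT={d, e}
  B7: | IN={d, e} | OUT={}

Merge at B3: OUT[B3] = IN[B4] = {a, c, d, f}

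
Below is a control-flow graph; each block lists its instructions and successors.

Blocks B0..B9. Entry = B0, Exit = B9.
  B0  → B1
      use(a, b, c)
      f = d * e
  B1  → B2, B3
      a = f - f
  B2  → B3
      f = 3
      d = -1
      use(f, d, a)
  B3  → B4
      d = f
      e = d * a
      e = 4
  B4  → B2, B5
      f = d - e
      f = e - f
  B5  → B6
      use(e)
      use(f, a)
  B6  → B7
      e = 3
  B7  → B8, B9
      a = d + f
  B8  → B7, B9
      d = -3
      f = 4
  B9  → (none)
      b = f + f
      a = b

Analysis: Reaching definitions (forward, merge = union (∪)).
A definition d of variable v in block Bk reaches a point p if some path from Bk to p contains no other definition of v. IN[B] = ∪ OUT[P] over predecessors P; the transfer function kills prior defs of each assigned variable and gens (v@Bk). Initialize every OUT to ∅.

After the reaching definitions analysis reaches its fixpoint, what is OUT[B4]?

Per-block solution:
  B0:  IN={}  OUT={f@B0}
  B1:  IN={f@B0}  OUT={a@B1, f@B0}
  B2:  IN={a@B1, d@B3, e@B3, f@B0, f@B4}  OUT={a@B1, d@B2, e@B3, f@B2}
  B3:  IN={a@B1, d@B2, e@B3, f@B0, f@B2}  OUT={a@B1, d@B3, e@B3, f@B0, f@B2}
  B4:  IN={a@B1, d@B3, e@B3, f@B0, f@B2}  OUT={a@B1, d@B3, e@B3, f@B4}
  B5:  IN={a@B1, d@B3, e@B3, f@B4}  OUT={a@B1, d@B3, e@B3, f@B4}
  B6:  IN={a@B1, d@B3, e@B3, f@B4}  OUT={a@B1, d@B3, e@B6, f@B4}
  B7:  IN={a@B1, a@B7, d@B3, d@B8, e@B6, f@B4, f@B8}  OUT={a@B7, d@B3, d@B8, e@B6, f@B4, f@B8}
  B8:  IN={a@B7, d@B3, d@B8, e@B6, f@B4, f@B8}  OUT={a@B7, d@B8, e@B6, f@B8}
  B9:  IN={a@B7, d@B3, d@B8, e@B6, f@B4, f@B8}  OUT={a@B9, b@B9, d@B3, d@B8, e@B6, f@B4, f@B8}

Merge at B4: IN[B4] = OUT[B3] = {a@B1, d@B3, e@B3, f@B0, f@B2}
Applying B4's transfer function to that IN value gives OUT[B4] (row B4 above).

Answer: {a@B1, d@B3, e@B3, f@B4}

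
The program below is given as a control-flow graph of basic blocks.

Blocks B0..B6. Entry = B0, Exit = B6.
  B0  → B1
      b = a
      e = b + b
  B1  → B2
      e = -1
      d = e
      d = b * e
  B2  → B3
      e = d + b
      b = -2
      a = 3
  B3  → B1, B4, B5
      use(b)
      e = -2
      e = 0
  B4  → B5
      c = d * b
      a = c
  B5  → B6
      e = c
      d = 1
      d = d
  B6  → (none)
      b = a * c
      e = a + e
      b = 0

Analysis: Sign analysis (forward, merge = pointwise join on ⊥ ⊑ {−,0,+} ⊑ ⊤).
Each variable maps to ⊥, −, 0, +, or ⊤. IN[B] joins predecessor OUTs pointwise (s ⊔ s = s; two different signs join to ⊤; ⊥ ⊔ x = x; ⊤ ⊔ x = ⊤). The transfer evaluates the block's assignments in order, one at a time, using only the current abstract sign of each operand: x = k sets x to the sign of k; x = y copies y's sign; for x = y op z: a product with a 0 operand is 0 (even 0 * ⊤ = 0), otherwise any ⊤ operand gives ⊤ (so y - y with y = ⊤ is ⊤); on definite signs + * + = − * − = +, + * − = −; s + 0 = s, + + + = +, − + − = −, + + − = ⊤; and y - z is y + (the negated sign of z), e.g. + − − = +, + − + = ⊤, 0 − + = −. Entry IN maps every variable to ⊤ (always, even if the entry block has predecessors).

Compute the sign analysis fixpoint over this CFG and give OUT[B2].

Fixpoint table:
  B0: | IN=(all ⊤) | OUT=(all ⊤)
  B1: | IN=(all ⊤) | OUT={e:-; rest ⊤}
  B2: | IN={e:-; rest ⊤} | OUT={a:+, b:-; rest ⊤}
  B3: | IN={a:+, b:-; rest ⊤} | OUT={a:+, b:-, e:0; rest ⊤}
  B4: | IN={a:+, b:-, e:0; rest ⊤} | OUT={b:-, e:0; rest ⊤}
  B5: | IN={b:-, e:0; rest ⊤} | OUT={b:-, d:+; rest ⊤}
  B6: | IN={b:-, d:+; rest ⊤} | OUT={b:0, d:+; rest ⊤}

Merge at B2: IN[B2] = OUT[B1] = {a: ⊤, b: ⊤, c: ⊤, d: ⊤, e: -, f: ⊤}
Applying B2's transfer function to that IN value gives OUT[B2] (row B2 above).

Answer: {a: +, b: -, c: ⊤, d: ⊤, e: ⊤, f: ⊤}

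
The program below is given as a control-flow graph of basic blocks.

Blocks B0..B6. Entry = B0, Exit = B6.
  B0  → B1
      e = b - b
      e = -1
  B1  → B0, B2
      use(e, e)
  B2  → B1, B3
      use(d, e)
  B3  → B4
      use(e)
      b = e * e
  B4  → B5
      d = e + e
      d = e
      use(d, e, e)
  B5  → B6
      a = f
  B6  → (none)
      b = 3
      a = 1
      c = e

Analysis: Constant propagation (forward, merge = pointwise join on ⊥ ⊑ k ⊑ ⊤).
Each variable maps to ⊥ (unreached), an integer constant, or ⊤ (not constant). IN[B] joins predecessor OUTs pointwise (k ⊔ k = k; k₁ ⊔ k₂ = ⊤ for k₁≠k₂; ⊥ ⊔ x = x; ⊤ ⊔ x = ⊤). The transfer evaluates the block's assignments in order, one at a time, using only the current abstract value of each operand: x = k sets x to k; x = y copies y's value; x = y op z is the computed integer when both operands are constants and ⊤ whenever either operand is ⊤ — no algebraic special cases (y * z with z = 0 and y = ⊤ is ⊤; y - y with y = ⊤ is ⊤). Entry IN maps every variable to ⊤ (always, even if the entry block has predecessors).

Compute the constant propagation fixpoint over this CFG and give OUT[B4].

Fixpoint table:
  B0:  IN=(all ⊤)  OUT={e:-1; rest ⊤}
  B1:  IN={e:-1; rest ⊤}  OUT={e:-1; rest ⊤}
  B2:  IN={e:-1; rest ⊤}  OUT={e:-1; rest ⊤}
  B3:  IN={e:-1; rest ⊤}  OUT={b:1, e:-1; rest ⊤}
  B4:  IN={b:1, e:-1; rest ⊤}  OUT={b:1, d:-1, e:-1; rest ⊤}
  B5:  IN={b:1, d:-1, e:-1; rest ⊤}  OUT={b:1, d:-1, e:-1; rest ⊤}
  B6:  IN={b:1, d:-1, e:-1; rest ⊤}  OUT={a:1, b:3, c:-1, d:-1, e:-1; rest ⊤}

Merge at B4: IN[B4] = OUT[B3] = {a: ⊤, b: 1, c: ⊤, d: ⊤, e: -1, f: ⊤}
Applying B4's transfer function to that IN value gives OUT[B4] (row B4 above).

Answer: {a: ⊤, b: 1, c: ⊤, d: -1, e: -1, f: ⊤}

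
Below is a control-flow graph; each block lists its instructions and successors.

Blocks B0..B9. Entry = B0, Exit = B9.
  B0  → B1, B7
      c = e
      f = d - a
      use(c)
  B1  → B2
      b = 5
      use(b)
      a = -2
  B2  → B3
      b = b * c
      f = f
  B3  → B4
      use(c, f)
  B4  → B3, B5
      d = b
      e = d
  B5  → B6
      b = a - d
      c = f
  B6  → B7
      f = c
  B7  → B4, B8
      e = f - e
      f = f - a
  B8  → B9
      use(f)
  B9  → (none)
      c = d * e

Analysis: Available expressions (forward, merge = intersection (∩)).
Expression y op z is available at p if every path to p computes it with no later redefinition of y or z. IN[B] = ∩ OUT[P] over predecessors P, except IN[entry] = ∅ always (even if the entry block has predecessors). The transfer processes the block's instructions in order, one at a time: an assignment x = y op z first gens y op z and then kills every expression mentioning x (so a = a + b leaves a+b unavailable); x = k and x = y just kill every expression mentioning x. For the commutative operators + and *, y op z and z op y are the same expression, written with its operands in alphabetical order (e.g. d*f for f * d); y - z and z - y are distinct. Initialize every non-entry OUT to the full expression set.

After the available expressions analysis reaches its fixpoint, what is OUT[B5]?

Fixpoint table:
  B0: | IN={} | OUT={d-a}
  B1: | IN={d-a} | OUT={}
  B2: | IN={} | OUT={}
  B3: | IN={} | OUT={}
  B4: | IN={} | OUT={}
  B5: | IN={} | OUT={a-d}
  B6: | IN={a-d} | OUT={a-d}
  B7: | IN={} | OUT={}
  B8: | IN={} | OUT={}
  B9: | IN={} | OUT={d*e}

Merge at B5: IN[B5] = OUT[B4] = {}
Applying B5's transfer function to that IN value gives OUT[B5] (row B5 above).

Answer: {a-d}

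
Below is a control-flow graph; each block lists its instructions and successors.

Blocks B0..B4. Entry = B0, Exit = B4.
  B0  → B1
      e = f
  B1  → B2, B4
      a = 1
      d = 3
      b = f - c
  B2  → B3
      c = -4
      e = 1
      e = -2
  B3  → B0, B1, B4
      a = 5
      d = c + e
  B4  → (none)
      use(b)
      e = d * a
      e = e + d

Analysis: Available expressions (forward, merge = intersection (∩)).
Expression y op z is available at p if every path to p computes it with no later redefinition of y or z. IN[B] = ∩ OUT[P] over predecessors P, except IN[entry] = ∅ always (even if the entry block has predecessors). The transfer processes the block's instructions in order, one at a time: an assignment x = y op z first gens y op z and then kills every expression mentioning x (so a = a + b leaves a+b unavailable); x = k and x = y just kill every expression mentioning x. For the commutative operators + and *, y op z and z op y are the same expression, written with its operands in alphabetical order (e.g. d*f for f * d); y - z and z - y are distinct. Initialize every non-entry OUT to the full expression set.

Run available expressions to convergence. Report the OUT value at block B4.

Answer: {a*d}

Derivation:
Per-block solution:
  B0:  IN={}  OUT={}
  B1:  IN={}  OUT={f-c}
  B2:  IN={f-c}  OUT={}
  B3:  IN={}  OUT={c+e}
  B4:  IN={}  OUT={a*d}

Merge at B4: IN[B4] = OUT[B1] ∩ OUT[B3] = {}
Applying B4's transfer function to that IN value gives OUT[B4] (row B4 above).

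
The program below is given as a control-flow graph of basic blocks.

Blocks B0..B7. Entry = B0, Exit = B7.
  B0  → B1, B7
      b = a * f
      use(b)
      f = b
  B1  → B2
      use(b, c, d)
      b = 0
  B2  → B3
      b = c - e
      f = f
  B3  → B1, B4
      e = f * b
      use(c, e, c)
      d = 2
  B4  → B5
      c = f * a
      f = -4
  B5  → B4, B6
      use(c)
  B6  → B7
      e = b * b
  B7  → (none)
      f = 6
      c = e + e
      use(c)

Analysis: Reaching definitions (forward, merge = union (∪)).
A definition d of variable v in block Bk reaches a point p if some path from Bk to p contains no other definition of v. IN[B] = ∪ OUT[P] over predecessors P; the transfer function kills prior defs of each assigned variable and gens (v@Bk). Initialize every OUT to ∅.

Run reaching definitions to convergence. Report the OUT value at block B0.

Answer: {b@B0, f@B0}

Derivation:
Converged values:
  B0:   IN={}   OUT={b@B0, f@B0}
  B1:   IN={b@B0, b@B2, d@B3, e@B3, f@B0, f@B2}   OUT={b@B1, d@B3, e@B3, f@B0, f@B2}
  B2:   IN={b@B1, d@B3, e@B3, f@B0, f@B2}   OUT={b@B2, d@B3, e@B3, f@B2}
  B3:   IN={b@B2, d@B3, e@B3, f@B2}   OUT={b@B2, d@B3, e@B3, f@B2}
  B4:   IN={b@B2, c@B4, d@B3, e@B3, f@B2, f@B4}   OUT={b@B2, c@B4, d@B3, e@B3, f@B4}
  B5:   IN={b@B2, c@B4, d@B3, e@B3, f@B4}   OUT={b@B2, c@B4, d@B3, e@B3, f@B4}
  B6:   IN={b@B2, c@B4, d@B3, e@B3, f@B4}   OUT={b@B2, c@B4, d@B3, e@B6, f@B4}
  B7:   IN={b@B0, b@B2, c@B4, d@B3, e@B6, f@B0, f@B4}   OUT={b@B0, b@B2, c@B7, d@B3, e@B6, f@B7}

B0 is the boundary node: IN[B0] = {}
Applying B0's transfer function to that IN value gives OUT[B0] (row B0 above).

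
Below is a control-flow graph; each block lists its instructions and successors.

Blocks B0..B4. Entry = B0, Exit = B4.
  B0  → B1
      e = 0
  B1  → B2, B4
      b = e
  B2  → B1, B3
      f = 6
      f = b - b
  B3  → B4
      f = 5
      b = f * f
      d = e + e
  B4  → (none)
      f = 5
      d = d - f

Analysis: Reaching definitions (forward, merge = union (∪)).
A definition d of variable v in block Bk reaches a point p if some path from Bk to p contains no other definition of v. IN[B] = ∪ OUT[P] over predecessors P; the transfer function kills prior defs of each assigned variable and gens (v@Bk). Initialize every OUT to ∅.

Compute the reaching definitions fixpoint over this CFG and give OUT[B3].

Answer: {b@B3, d@B3, e@B0, f@B3}

Trace:
Fixpoint table:
  B0:  IN={}  OUT={e@B0}
  B1:  IN={b@B1, e@B0, f@B2}  OUT={b@B1, e@B0, f@B2}
  B2:  IN={b@B1, e@B0, f@B2}  OUT={b@B1, e@B0, f@B2}
  B3:  IN={b@B1, e@B0, f@B2}  OUT={b@B3, d@B3, e@B0, f@B3}
  B4:  IN={b@B1, b@B3, d@B3, e@B0, f@B2, f@B3}  OUT={b@B1, b@B3, d@B4, e@B0, f@B4}

Merge at B3: IN[B3] = OUT[B2] = {b@B1, e@B0, f@B2}
Applying B3's transfer function to that IN value gives OUT[B3] (row B3 above).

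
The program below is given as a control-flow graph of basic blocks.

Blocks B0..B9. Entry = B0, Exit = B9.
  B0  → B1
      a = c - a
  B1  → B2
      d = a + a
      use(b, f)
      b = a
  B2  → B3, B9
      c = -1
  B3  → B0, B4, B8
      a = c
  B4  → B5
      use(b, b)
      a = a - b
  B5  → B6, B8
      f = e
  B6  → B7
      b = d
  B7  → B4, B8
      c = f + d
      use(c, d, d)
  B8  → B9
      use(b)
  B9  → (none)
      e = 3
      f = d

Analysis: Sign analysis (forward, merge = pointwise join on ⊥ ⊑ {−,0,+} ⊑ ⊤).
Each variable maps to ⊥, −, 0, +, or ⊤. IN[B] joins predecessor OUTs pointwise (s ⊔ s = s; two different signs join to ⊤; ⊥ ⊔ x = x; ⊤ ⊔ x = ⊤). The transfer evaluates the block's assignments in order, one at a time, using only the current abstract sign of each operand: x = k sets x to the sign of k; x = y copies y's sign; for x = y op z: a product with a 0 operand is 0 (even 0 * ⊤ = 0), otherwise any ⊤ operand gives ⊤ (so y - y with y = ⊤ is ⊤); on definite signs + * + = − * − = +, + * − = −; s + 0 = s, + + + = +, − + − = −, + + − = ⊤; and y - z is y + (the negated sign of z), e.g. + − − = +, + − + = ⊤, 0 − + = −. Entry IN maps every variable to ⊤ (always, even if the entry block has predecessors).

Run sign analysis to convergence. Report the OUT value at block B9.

Answer: {a: ⊤, b: ⊤, c: ⊤, d: ⊤, e: +, f: ⊤}

Trace:
Fixpoint table:
  B0:  IN=(all ⊤)  OUT=(all ⊤)
  B1:  IN=(all ⊤)  OUT=(all ⊤)
  B2:  IN=(all ⊤)  OUT={c:-; rest ⊤}
  B3:  IN={c:-; rest ⊤}  OUT={a:-, c:-; rest ⊤}
  B4:  IN=(all ⊤)  OUT=(all ⊤)
  B5:  IN=(all ⊤)  OUT=(all ⊤)
  B6:  IN=(all ⊤)  OUT=(all ⊤)
  B7:  IN=(all ⊤)  OUT=(all ⊤)
  B8:  IN=(all ⊤)  OUT=(all ⊤)
  B9:  IN=(all ⊤)  OUT={e:+; rest ⊤}

Merge at B9: IN[B9] = OUT[B2] ⊔ OUT[B8] = {a: ⊤, b: ⊤, c: ⊤, d: ⊤, e: ⊤, f: ⊤}
Applying B9's transfer function to that IN value gives OUT[B9] (row B9 above).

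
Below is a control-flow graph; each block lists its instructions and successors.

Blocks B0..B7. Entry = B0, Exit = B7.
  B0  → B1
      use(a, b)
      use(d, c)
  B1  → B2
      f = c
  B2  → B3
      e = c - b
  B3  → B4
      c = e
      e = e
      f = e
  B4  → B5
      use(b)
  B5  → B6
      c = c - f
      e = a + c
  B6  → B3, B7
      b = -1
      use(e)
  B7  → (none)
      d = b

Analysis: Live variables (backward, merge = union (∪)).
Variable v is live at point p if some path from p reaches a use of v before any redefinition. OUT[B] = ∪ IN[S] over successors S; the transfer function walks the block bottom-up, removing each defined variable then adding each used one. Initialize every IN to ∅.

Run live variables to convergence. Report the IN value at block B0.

Converged values:
  B0: | IN={a, b, c, d} | OUT={a, b, c}
  B1: | IN={a, b, c} | OUT={a, b, c}
  B2: | IN={a, b, c} | OUT={a, b, e}
  B3: | IN={a, b, e} | OUT={a, b, c, f}
  B4: | IN={a, b, c, f} | OUT={a, c, f}
  B5: | IN={a, c, f} | OUT={a, e}
  B6: | IN={a, e} | OUT={a, b, e}
  B7: | IN={b} | OUT={}

Merge at B0: OUT[B0] = IN[B1] = {a, b, c}
Applying B0's transfer function to that OUT value gives IN[B0] (row B0 above).

Answer: {a, b, c, d}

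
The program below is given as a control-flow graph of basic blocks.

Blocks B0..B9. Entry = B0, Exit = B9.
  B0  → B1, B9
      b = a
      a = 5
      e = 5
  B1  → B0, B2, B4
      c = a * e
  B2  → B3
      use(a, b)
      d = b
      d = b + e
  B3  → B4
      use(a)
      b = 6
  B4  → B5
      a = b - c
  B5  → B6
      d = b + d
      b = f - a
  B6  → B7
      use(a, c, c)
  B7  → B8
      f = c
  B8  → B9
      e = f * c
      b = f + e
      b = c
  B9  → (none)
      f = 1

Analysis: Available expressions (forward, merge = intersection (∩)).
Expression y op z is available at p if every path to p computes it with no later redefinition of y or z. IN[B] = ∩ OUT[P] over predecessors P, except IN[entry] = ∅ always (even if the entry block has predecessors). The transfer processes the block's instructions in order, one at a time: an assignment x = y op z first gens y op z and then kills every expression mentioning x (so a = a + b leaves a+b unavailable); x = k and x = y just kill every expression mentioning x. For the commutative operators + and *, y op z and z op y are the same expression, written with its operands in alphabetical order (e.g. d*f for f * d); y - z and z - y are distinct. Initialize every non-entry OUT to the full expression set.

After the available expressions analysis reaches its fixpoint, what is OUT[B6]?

Answer: {f-a}

Trace:
Converged values:
  B0: | IN={} | OUT={}
  B1: | IN={} | OUT={a*e}
  B2: | IN={a*e} | OUT={a*e, b+e}
  B3: | IN={a*e, b+e} | OUT={a*e}
  B4: | IN={a*e} | OUT={b-c}
  B5: | IN={b-c} | OUT={f-a}
  B6: | IN={f-a} | OUT={f-a}
  B7: | IN={f-a} | OUT={}
  B8: | IN={} | OUT={c*f, e+f}
  B9: | IN={} | OUT={}

Merge at B6: IN[B6] = OUT[B5] = {f-a}
Applying B6's transfer function to that IN value gives OUT[B6] (row B6 above).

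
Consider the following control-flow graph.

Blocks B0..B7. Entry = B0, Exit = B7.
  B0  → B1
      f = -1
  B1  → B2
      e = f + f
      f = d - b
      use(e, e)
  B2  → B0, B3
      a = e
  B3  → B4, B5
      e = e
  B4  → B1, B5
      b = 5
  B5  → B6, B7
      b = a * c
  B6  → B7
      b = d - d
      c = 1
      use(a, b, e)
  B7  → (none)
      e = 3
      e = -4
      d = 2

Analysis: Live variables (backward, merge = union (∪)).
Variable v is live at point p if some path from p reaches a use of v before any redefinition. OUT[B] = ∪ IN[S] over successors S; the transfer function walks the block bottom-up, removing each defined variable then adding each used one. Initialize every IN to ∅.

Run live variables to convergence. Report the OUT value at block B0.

Answer: {b, c, d, f}

Trace:
Converged values:
  B0: | IN={b, c, d} | OUT={b, c, d, f}
  B1: | IN={b, c, d, f} | OUT={b, c, d, e, f}
  B2: | IN={b, c, d, e, f} | OUT={a, b, c, d, e, f}
  B3: | IN={a, c, d, e, f} | OUT={a, c, d, e, f}
  B4: | IN={a, c, d, e, f} | OUT={a, b, c, d, e, f}
  B5: | IN={a, c, d, e} | OUT={a, d, e}
  B6: | IN={a, d, e} | OUT={}
  B7: | IN={} | OUT={}

Merge at B0: OUT[B0] = IN[B1] = {b, c, d, f}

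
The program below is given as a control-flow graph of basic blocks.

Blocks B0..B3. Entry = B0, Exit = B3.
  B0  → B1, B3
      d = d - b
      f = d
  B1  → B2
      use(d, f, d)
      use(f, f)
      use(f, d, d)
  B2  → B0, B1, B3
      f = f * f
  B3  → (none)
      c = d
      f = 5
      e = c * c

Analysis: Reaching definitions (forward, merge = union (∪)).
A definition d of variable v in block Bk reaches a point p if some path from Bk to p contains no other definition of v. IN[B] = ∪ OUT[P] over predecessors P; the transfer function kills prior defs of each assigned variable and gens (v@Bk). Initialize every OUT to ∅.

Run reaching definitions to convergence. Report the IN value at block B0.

Answer: {d@B0, f@B2}

Working:
Fixpoint table:
  B0:   IN={d@B0, f@B2}   OUT={d@B0, f@B0}
  B1:   IN={d@B0, f@B0, f@B2}   OUT={d@B0, f@B0, f@B2}
  B2:   IN={d@B0, f@B0, f@B2}   OUT={d@B0, f@B2}
  B3:   IN={d@B0, f@B0, f@B2}   OUT={c@B3, d@B0, e@B3, f@B3}

Merge at B0 (entry node, so the boundary value {} is joined with the incoming edge(s)): IN[B0] = {} ⊔ OUT[B2] = {d@B0, f@B2}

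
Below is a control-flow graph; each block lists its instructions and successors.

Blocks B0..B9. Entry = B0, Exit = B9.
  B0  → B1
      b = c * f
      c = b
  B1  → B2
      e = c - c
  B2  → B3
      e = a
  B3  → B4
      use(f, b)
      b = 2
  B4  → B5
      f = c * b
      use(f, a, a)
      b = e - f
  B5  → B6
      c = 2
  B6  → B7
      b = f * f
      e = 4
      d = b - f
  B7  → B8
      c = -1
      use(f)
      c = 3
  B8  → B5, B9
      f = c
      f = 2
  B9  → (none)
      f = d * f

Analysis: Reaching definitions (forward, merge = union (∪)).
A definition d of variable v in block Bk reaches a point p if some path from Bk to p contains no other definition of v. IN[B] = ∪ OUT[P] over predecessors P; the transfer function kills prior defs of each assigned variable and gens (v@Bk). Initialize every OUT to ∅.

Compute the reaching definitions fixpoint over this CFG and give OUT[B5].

Fixpoint table:
  B0:   IN={}   OUT={b@B0, c@B0}
  B1:   IN={b@B0, c@B0}   OUT={b@B0, c@B0, e@B1}
  B2:   IN={b@B0, c@B0, e@B1}   OUT={b@B0, c@B0, e@B2}
  B3:   IN={b@B0, c@B0, e@B2}   OUT={b@B3, c@B0, e@B2}
  B4:   IN={b@B3, c@B0, e@B2}   OUT={b@B4, c@B0, e@B2, f@B4}
  B5:   IN={b@B4, b@B6, c@B0, c@B7, d@B6, e@B2, e@B6, f@B4, f@B8}   OUT={b@B4, b@B6, c@B5, d@B6, e@B2, e@B6, f@B4, f@B8}
  B6:   IN={b@B4, b@B6, c@B5, d@B6, e@B2, e@B6, f@B4, f@B8}   OUT={b@B6, c@B5, d@B6, e@B6, f@B4, f@B8}
  B7:   IN={b@B6, c@B5, d@B6, e@B6, f@B4, f@B8}   OUT={b@B6, c@B7, d@B6, e@B6, f@B4, f@B8}
  B8:   IN={b@B6, c@B7, d@B6, e@B6, f@B4, f@B8}   OUT={b@B6, c@B7, d@B6, e@B6, f@B8}
  B9:   IN={b@B6, c@B7, d@B6, e@B6, f@B8}   OUT={b@B6, c@B7, d@B6, e@B6, f@B9}

Merge at B5: IN[B5] = OUT[B4] ⊔ OUT[B8] = {b@B4, b@B6, c@B0, c@B7, d@B6, e@B2, e@B6, f@B4, f@B8}
Applying B5's transfer function to that IN value gives OUT[B5] (row B5 above).

Answer: {b@B4, b@B6, c@B5, d@B6, e@B2, e@B6, f@B4, f@B8}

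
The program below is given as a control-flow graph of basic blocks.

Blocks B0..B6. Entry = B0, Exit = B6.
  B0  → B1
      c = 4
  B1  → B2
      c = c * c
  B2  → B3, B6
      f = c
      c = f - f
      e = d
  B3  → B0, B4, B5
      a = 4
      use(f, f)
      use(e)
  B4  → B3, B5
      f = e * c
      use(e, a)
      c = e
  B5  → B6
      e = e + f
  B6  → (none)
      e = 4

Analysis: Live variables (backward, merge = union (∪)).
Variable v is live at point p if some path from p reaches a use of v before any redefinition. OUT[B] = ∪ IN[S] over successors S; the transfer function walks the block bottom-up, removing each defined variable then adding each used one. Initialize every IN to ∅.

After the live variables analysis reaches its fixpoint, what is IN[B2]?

Answer: {c, d}

Derivation:
Per-block solution:
  B0: | IN={d} | OUT={c, d}
  B1: | IN={c, d} | OUT={c, d}
  B2: | IN={c, d} | OUT={c, d, e, f}
  B3: | IN={c, d, e, f} | OUT={a, c, d, e, f}
  B4: | IN={a, c, d, e} | OUT={c, d, e, f}
  B5: | IN={e, f} | OUT={}
  B6: | IN={} | OUT={}

Merge at B2: OUT[B2] = IN[B3] ⊔ IN[B6] = {c, d, e, f}
Applying B2's transfer function to that OUT value gives IN[B2] (row B2 above).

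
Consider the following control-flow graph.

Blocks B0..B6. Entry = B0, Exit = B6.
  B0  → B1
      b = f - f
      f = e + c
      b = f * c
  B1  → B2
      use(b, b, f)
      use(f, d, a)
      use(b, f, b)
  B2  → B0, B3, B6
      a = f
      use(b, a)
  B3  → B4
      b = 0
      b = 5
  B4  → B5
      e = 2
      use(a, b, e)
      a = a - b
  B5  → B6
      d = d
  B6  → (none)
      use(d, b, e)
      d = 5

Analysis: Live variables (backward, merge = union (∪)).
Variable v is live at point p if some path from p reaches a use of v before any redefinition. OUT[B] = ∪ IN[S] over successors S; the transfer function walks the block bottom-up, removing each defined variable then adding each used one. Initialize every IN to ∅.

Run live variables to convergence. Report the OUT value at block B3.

Answer: {a, b, d}

Working:
Converged values:
  B0:   IN={a, c, d, e, f}   OUT={a, b, c, d, e, f}
  B1:   IN={a, b, c, d, e, f}   OUT={b, c, d, e, f}
  B2:   IN={b, c, d, e, f}   OUT={a, b, c, d, e, f}
  B3:   IN={a, d}   OUT={a, b, d}
  B4:   IN={a, b, d}   OUT={b, d, e}
  B5:   IN={b, d, e}   OUT={b, d, e}
  B6:   IN={b, d, e}   OUT={}

Merge at B3: OUT[B3] = IN[B4] = {a, b, d}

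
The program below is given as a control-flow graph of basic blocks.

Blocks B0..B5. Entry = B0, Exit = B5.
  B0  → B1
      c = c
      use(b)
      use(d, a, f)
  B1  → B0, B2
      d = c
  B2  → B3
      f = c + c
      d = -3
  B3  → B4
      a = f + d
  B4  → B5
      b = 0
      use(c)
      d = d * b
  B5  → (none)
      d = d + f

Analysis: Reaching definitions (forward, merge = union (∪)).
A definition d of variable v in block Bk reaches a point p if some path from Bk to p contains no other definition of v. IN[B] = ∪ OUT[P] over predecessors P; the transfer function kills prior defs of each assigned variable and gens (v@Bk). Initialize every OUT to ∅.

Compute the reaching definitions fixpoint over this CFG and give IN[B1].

Answer: {c@B0, d@B1}

Trace:
Fixpoint table:
  B0:  IN={c@B0, d@B1}  OUT={c@B0, d@B1}
  B1:  IN={c@B0, d@B1}  OUT={c@B0, d@B1}
  B2:  IN={c@B0, d@B1}  OUT={c@B0, d@B2, f@B2}
  B3:  IN={c@B0, d@B2, f@B2}  OUT={a@B3, c@B0, d@B2, f@B2}
  B4:  IN={a@B3, c@B0, d@B2, f@B2}  OUT={a@B3, b@B4, c@B0, d@B4, f@B2}
  B5:  IN={a@B3, b@B4, c@B0, d@B4, f@B2}  OUT={a@B3, b@B4, c@B0, d@B5, f@B2}

Merge at B1: IN[B1] = OUT[B0] = {c@B0, d@B1}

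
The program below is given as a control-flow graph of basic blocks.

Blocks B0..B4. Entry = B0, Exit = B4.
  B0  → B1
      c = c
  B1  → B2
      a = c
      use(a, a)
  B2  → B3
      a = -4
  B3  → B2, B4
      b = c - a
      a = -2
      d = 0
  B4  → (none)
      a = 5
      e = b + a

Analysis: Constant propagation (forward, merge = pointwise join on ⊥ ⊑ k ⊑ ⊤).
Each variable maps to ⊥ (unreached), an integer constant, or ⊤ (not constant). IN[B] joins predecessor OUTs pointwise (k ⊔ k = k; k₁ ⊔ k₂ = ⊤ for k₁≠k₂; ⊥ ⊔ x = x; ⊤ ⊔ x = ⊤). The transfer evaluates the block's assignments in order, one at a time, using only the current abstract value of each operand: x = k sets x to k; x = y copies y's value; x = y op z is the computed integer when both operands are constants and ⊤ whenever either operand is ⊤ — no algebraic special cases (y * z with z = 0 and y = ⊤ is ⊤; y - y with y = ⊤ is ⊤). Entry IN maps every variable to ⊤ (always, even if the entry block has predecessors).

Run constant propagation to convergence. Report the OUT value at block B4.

Fixpoint table:
  B0:   IN=(all ⊤)   OUT=(all ⊤)
  B1:   IN=(all ⊤)   OUT=(all ⊤)
  B2:   IN=(all ⊤)   OUT={a:-4; rest ⊤}
  B3:   IN={a:-4; rest ⊤}   OUT={a:-2, d:0; rest ⊤}
  B4:   IN={a:-2, d:0; rest ⊤}   OUT={a:5, d:0; rest ⊤}

Merge at B4: IN[B4] = OUT[B3] = {a: -2, b: ⊤, c: ⊤, d: 0, e: ⊤, f: ⊤}
Applying B4's transfer function to that IN value gives OUT[B4] (row B4 above).

Answer: {a: 5, b: ⊤, c: ⊤, d: 0, e: ⊤, f: ⊤}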